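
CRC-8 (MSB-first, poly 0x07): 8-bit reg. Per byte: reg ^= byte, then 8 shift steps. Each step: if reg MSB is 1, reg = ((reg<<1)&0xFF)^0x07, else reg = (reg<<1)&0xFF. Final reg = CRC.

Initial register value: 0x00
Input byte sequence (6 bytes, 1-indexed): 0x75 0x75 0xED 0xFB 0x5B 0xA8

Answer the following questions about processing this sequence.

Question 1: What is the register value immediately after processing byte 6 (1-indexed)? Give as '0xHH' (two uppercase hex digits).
After byte 1 (0x75): reg=0x4C
After byte 2 (0x75): reg=0xAF
After byte 3 (0xED): reg=0xC9
After byte 4 (0xFB): reg=0x9E
After byte 5 (0x5B): reg=0x55
After byte 6 (0xA8): reg=0xFD

Answer: 0xFD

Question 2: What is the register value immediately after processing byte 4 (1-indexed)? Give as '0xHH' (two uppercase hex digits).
Answer: 0x9E

Derivation:
After byte 1 (0x75): reg=0x4C
After byte 2 (0x75): reg=0xAF
After byte 3 (0xED): reg=0xC9
After byte 4 (0xFB): reg=0x9E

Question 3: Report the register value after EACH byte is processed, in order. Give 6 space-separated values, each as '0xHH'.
0x4C 0xAF 0xC9 0x9E 0x55 0xFD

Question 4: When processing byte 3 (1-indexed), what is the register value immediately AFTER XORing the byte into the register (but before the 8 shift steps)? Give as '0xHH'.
Answer: 0x42

Derivation:
Register before byte 3: 0xAF
Byte 3: 0xED
0xAF XOR 0xED = 0x42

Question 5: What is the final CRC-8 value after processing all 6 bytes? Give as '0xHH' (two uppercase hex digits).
After byte 1 (0x75): reg=0x4C
After byte 2 (0x75): reg=0xAF
After byte 3 (0xED): reg=0xC9
After byte 4 (0xFB): reg=0x9E
After byte 5 (0x5B): reg=0x55
After byte 6 (0xA8): reg=0xFD

Answer: 0xFD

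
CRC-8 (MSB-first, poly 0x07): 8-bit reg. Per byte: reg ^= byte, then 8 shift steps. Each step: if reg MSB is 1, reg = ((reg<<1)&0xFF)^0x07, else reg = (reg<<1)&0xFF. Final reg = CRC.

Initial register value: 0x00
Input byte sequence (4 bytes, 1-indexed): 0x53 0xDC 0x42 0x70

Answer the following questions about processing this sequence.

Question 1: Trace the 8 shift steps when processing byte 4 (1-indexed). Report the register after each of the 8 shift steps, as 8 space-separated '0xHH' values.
After byte 1 (0x53): reg=0xBE
After byte 2 (0xDC): reg=0x29
After byte 3 (0x42): reg=0x16
Register before byte 4: 0x16
After XOR with byte 0x70: 0x66

Answer: 0xCC 0x9F 0x39 0x72 0xE4 0xCF 0x99 0x35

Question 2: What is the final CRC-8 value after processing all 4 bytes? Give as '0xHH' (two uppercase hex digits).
Answer: 0x35

Derivation:
After byte 1 (0x53): reg=0xBE
After byte 2 (0xDC): reg=0x29
After byte 3 (0x42): reg=0x16
After byte 4 (0x70): reg=0x35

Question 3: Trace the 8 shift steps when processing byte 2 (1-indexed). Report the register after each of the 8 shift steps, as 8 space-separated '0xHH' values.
After byte 1 (0x53): reg=0xBE
Register before byte 2: 0xBE
After XOR with byte 0xDC: 0x62

Answer: 0xC4 0x8F 0x19 0x32 0x64 0xC8 0x97 0x29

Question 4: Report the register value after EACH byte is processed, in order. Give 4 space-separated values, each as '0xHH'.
0xBE 0x29 0x16 0x35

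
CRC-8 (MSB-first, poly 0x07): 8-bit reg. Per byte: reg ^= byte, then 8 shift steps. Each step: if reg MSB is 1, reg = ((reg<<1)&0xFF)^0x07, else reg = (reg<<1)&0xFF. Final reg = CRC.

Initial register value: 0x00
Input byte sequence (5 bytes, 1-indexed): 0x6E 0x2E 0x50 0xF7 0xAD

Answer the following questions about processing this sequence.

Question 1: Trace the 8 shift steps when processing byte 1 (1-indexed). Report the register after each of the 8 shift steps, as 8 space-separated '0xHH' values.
Answer: 0xDC 0xBF 0x79 0xF2 0xE3 0xC1 0x85 0x0D

Derivation:
Register before byte 1: 0x00
After XOR with byte 0x6E: 0x6E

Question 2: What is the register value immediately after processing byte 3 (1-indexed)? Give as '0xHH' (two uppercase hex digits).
Answer: 0x26

Derivation:
After byte 1 (0x6E): reg=0x0D
After byte 2 (0x2E): reg=0xE9
After byte 3 (0x50): reg=0x26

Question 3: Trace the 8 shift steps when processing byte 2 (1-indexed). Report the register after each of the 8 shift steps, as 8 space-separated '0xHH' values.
Answer: 0x46 0x8C 0x1F 0x3E 0x7C 0xF8 0xF7 0xE9

Derivation:
After byte 1 (0x6E): reg=0x0D
Register before byte 2: 0x0D
After XOR with byte 0x2E: 0x23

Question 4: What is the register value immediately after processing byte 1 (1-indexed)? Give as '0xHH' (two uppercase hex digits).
Answer: 0x0D

Derivation:
After byte 1 (0x6E): reg=0x0D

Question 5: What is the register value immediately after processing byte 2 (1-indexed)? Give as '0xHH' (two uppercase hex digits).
After byte 1 (0x6E): reg=0x0D
After byte 2 (0x2E): reg=0xE9

Answer: 0xE9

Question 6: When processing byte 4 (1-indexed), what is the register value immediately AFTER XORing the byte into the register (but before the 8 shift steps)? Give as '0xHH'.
Answer: 0xD1

Derivation:
Register before byte 4: 0x26
Byte 4: 0xF7
0x26 XOR 0xF7 = 0xD1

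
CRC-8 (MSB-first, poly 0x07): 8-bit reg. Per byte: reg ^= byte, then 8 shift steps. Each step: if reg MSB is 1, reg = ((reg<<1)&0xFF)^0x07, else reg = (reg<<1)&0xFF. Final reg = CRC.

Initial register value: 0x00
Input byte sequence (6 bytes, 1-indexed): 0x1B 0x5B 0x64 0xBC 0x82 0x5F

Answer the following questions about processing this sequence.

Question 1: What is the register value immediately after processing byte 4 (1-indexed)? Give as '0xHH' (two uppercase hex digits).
After byte 1 (0x1B): reg=0x41
After byte 2 (0x5B): reg=0x46
After byte 3 (0x64): reg=0xEE
After byte 4 (0xBC): reg=0xB9

Answer: 0xB9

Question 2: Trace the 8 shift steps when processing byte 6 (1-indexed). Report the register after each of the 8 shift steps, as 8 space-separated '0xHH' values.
After byte 1 (0x1B): reg=0x41
After byte 2 (0x5B): reg=0x46
After byte 3 (0x64): reg=0xEE
After byte 4 (0xBC): reg=0xB9
After byte 5 (0x82): reg=0xA1
Register before byte 6: 0xA1
After XOR with byte 0x5F: 0xFE

Answer: 0xFB 0xF1 0xE5 0xCD 0x9D 0x3D 0x7A 0xF4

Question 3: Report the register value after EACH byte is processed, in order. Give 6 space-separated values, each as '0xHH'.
0x41 0x46 0xEE 0xB9 0xA1 0xF4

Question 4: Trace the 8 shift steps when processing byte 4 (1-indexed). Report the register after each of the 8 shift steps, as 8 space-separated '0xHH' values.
After byte 1 (0x1B): reg=0x41
After byte 2 (0x5B): reg=0x46
After byte 3 (0x64): reg=0xEE
Register before byte 4: 0xEE
After XOR with byte 0xBC: 0x52

Answer: 0xA4 0x4F 0x9E 0x3B 0x76 0xEC 0xDF 0xB9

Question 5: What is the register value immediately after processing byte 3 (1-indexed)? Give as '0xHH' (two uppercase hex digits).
Answer: 0xEE

Derivation:
After byte 1 (0x1B): reg=0x41
After byte 2 (0x5B): reg=0x46
After byte 3 (0x64): reg=0xEE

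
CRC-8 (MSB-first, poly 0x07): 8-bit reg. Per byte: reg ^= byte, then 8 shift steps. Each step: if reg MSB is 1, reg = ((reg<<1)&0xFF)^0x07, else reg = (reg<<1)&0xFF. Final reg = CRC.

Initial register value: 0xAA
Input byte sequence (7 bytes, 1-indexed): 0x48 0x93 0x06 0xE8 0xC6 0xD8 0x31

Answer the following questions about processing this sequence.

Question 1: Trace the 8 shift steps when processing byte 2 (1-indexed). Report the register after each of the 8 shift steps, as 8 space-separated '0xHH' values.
After byte 1 (0x48): reg=0xA0
Register before byte 2: 0xA0
After XOR with byte 0x93: 0x33

Answer: 0x66 0xCC 0x9F 0x39 0x72 0xE4 0xCF 0x99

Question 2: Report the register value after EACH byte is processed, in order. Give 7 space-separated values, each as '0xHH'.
0xA0 0x99 0xD4 0xB4 0x59 0x8E 0x34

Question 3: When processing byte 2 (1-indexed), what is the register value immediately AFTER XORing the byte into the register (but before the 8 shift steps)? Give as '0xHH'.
Register before byte 2: 0xA0
Byte 2: 0x93
0xA0 XOR 0x93 = 0x33

Answer: 0x33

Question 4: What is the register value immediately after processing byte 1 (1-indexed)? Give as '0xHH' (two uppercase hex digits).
Answer: 0xA0

Derivation:
After byte 1 (0x48): reg=0xA0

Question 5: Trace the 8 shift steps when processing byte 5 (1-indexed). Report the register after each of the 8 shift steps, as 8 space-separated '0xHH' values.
After byte 1 (0x48): reg=0xA0
After byte 2 (0x93): reg=0x99
After byte 3 (0x06): reg=0xD4
After byte 4 (0xE8): reg=0xB4
Register before byte 5: 0xB4
After XOR with byte 0xC6: 0x72

Answer: 0xE4 0xCF 0x99 0x35 0x6A 0xD4 0xAF 0x59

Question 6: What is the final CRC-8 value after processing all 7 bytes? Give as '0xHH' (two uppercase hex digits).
After byte 1 (0x48): reg=0xA0
After byte 2 (0x93): reg=0x99
After byte 3 (0x06): reg=0xD4
After byte 4 (0xE8): reg=0xB4
After byte 5 (0xC6): reg=0x59
After byte 6 (0xD8): reg=0x8E
After byte 7 (0x31): reg=0x34

Answer: 0x34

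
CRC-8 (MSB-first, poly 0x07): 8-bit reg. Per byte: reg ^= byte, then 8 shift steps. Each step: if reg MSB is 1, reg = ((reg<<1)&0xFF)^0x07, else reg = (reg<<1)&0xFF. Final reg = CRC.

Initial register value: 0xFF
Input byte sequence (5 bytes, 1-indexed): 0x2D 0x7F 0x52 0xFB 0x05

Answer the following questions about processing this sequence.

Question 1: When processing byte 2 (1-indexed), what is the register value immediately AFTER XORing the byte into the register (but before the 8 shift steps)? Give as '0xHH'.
Register before byte 2: 0x30
Byte 2: 0x7F
0x30 XOR 0x7F = 0x4F

Answer: 0x4F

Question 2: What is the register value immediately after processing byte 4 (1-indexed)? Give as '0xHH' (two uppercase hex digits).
After byte 1 (0x2D): reg=0x30
After byte 2 (0x7F): reg=0xEA
After byte 3 (0x52): reg=0x21
After byte 4 (0xFB): reg=0x08

Answer: 0x08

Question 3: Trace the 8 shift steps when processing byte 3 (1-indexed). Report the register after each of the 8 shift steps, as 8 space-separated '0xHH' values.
After byte 1 (0x2D): reg=0x30
After byte 2 (0x7F): reg=0xEA
Register before byte 3: 0xEA
After XOR with byte 0x52: 0xB8

Answer: 0x77 0xEE 0xDB 0xB1 0x65 0xCA 0x93 0x21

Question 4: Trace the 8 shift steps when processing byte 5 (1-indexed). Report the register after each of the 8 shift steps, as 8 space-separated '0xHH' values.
Answer: 0x1A 0x34 0x68 0xD0 0xA7 0x49 0x92 0x23

Derivation:
After byte 1 (0x2D): reg=0x30
After byte 2 (0x7F): reg=0xEA
After byte 3 (0x52): reg=0x21
After byte 4 (0xFB): reg=0x08
Register before byte 5: 0x08
After XOR with byte 0x05: 0x0D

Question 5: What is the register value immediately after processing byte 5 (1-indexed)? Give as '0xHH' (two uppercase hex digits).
After byte 1 (0x2D): reg=0x30
After byte 2 (0x7F): reg=0xEA
After byte 3 (0x52): reg=0x21
After byte 4 (0xFB): reg=0x08
After byte 5 (0x05): reg=0x23

Answer: 0x23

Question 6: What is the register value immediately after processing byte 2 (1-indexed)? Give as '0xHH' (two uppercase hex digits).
Answer: 0xEA

Derivation:
After byte 1 (0x2D): reg=0x30
After byte 2 (0x7F): reg=0xEA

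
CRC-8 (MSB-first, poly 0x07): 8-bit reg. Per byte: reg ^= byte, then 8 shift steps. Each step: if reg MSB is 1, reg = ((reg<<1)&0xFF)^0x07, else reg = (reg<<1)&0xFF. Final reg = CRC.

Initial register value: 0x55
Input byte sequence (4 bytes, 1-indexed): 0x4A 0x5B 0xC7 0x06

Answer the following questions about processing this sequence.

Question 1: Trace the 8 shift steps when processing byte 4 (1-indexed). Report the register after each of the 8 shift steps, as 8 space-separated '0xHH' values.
Answer: 0x46 0x8C 0x1F 0x3E 0x7C 0xF8 0xF7 0xE9

Derivation:
After byte 1 (0x4A): reg=0x5D
After byte 2 (0x5B): reg=0x12
After byte 3 (0xC7): reg=0x25
Register before byte 4: 0x25
After XOR with byte 0x06: 0x23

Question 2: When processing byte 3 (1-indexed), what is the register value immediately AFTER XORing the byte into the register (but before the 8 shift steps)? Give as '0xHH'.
Register before byte 3: 0x12
Byte 3: 0xC7
0x12 XOR 0xC7 = 0xD5

Answer: 0xD5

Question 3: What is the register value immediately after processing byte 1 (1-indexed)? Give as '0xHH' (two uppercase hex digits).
Answer: 0x5D

Derivation:
After byte 1 (0x4A): reg=0x5D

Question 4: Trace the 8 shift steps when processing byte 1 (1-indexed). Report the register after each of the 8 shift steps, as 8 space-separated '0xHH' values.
Register before byte 1: 0x55
After XOR with byte 0x4A: 0x1F

Answer: 0x3E 0x7C 0xF8 0xF7 0xE9 0xD5 0xAD 0x5D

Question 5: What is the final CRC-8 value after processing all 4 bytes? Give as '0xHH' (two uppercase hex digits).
After byte 1 (0x4A): reg=0x5D
After byte 2 (0x5B): reg=0x12
After byte 3 (0xC7): reg=0x25
After byte 4 (0x06): reg=0xE9

Answer: 0xE9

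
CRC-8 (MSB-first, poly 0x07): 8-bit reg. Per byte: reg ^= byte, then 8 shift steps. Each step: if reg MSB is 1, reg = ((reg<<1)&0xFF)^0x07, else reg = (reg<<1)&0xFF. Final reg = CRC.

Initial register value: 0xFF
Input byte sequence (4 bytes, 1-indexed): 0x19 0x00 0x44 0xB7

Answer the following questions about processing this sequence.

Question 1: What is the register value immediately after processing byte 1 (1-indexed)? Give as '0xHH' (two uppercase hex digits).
Answer: 0xBC

Derivation:
After byte 1 (0x19): reg=0xBC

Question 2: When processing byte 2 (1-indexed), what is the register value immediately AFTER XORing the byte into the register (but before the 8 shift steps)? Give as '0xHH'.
Register before byte 2: 0xBC
Byte 2: 0x00
0xBC XOR 0x00 = 0xBC

Answer: 0xBC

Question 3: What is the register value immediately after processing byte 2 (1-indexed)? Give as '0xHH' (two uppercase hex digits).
After byte 1 (0x19): reg=0xBC
After byte 2 (0x00): reg=0x3D

Answer: 0x3D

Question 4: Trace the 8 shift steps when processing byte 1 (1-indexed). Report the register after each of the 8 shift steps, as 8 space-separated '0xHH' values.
Register before byte 1: 0xFF
After XOR with byte 0x19: 0xE6

Answer: 0xCB 0x91 0x25 0x4A 0x94 0x2F 0x5E 0xBC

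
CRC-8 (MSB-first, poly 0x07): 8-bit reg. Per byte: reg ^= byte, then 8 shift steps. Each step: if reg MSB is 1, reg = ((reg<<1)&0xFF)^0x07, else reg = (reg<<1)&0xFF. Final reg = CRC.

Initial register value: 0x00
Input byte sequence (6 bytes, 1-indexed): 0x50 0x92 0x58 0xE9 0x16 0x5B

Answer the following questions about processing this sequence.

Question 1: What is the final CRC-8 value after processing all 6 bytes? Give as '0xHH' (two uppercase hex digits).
Answer: 0x9E

Derivation:
After byte 1 (0x50): reg=0xB7
After byte 2 (0x92): reg=0xFB
After byte 3 (0x58): reg=0x60
After byte 4 (0xE9): reg=0xB6
After byte 5 (0x16): reg=0x69
After byte 6 (0x5B): reg=0x9E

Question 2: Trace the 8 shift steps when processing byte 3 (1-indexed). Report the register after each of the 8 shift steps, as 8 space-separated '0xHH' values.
After byte 1 (0x50): reg=0xB7
After byte 2 (0x92): reg=0xFB
Register before byte 3: 0xFB
After XOR with byte 0x58: 0xA3

Answer: 0x41 0x82 0x03 0x06 0x0C 0x18 0x30 0x60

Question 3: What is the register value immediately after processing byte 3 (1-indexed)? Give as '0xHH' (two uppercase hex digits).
Answer: 0x60

Derivation:
After byte 1 (0x50): reg=0xB7
After byte 2 (0x92): reg=0xFB
After byte 3 (0x58): reg=0x60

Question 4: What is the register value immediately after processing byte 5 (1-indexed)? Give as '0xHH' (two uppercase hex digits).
After byte 1 (0x50): reg=0xB7
After byte 2 (0x92): reg=0xFB
After byte 3 (0x58): reg=0x60
After byte 4 (0xE9): reg=0xB6
After byte 5 (0x16): reg=0x69

Answer: 0x69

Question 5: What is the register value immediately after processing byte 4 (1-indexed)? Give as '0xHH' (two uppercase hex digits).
Answer: 0xB6

Derivation:
After byte 1 (0x50): reg=0xB7
After byte 2 (0x92): reg=0xFB
After byte 3 (0x58): reg=0x60
After byte 4 (0xE9): reg=0xB6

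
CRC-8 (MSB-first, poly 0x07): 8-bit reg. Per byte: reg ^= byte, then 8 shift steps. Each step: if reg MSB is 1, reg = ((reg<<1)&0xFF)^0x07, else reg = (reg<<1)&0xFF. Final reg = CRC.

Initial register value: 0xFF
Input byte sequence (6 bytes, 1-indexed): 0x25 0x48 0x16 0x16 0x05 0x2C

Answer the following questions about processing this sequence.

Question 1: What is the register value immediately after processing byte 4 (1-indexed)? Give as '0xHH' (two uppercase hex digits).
Answer: 0xCD

Derivation:
After byte 1 (0x25): reg=0x08
After byte 2 (0x48): reg=0xC7
After byte 3 (0x16): reg=0x39
After byte 4 (0x16): reg=0xCD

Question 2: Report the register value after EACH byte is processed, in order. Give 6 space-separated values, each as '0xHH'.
0x08 0xC7 0x39 0xCD 0x76 0x81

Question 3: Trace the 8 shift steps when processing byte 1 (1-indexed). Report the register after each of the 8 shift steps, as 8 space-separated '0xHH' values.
Answer: 0xB3 0x61 0xC2 0x83 0x01 0x02 0x04 0x08

Derivation:
Register before byte 1: 0xFF
After XOR with byte 0x25: 0xDA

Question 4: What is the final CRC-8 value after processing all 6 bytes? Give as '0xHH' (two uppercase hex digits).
Answer: 0x81

Derivation:
After byte 1 (0x25): reg=0x08
After byte 2 (0x48): reg=0xC7
After byte 3 (0x16): reg=0x39
After byte 4 (0x16): reg=0xCD
After byte 5 (0x05): reg=0x76
After byte 6 (0x2C): reg=0x81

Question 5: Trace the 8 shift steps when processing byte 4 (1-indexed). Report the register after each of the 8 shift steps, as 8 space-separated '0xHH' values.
Answer: 0x5E 0xBC 0x7F 0xFE 0xFB 0xF1 0xE5 0xCD

Derivation:
After byte 1 (0x25): reg=0x08
After byte 2 (0x48): reg=0xC7
After byte 3 (0x16): reg=0x39
Register before byte 4: 0x39
After XOR with byte 0x16: 0x2F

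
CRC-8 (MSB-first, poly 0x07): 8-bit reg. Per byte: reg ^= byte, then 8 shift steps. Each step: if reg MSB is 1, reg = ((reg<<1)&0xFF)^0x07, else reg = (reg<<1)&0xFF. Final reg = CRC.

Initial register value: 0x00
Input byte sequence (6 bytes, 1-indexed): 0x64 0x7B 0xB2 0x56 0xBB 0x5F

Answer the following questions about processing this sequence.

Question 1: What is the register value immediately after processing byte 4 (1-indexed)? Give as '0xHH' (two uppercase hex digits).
Answer: 0x46

Derivation:
After byte 1 (0x64): reg=0x3B
After byte 2 (0x7B): reg=0xC7
After byte 3 (0xB2): reg=0x4C
After byte 4 (0x56): reg=0x46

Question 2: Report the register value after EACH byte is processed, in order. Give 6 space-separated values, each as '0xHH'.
0x3B 0xC7 0x4C 0x46 0xFD 0x67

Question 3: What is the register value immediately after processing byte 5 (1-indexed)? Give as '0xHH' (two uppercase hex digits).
After byte 1 (0x64): reg=0x3B
After byte 2 (0x7B): reg=0xC7
After byte 3 (0xB2): reg=0x4C
After byte 4 (0x56): reg=0x46
After byte 5 (0xBB): reg=0xFD

Answer: 0xFD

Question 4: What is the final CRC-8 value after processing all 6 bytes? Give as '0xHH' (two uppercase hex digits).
After byte 1 (0x64): reg=0x3B
After byte 2 (0x7B): reg=0xC7
After byte 3 (0xB2): reg=0x4C
After byte 4 (0x56): reg=0x46
After byte 5 (0xBB): reg=0xFD
After byte 6 (0x5F): reg=0x67

Answer: 0x67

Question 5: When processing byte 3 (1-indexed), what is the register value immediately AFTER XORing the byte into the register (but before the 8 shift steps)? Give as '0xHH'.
Register before byte 3: 0xC7
Byte 3: 0xB2
0xC7 XOR 0xB2 = 0x75

Answer: 0x75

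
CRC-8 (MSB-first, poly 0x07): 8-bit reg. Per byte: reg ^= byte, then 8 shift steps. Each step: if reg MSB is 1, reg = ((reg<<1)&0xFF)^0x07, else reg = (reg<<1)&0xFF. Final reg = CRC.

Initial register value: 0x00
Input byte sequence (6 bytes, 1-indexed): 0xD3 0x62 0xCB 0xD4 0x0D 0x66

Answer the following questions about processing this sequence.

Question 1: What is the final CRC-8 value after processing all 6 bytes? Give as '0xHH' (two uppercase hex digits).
Answer: 0x6F

Derivation:
After byte 1 (0xD3): reg=0x37
After byte 2 (0x62): reg=0xAC
After byte 3 (0xCB): reg=0x32
After byte 4 (0xD4): reg=0xBC
After byte 5 (0x0D): reg=0x1E
After byte 6 (0x66): reg=0x6F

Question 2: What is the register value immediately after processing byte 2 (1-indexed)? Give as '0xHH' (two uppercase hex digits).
After byte 1 (0xD3): reg=0x37
After byte 2 (0x62): reg=0xAC

Answer: 0xAC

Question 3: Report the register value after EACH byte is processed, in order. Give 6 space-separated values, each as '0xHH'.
0x37 0xAC 0x32 0xBC 0x1E 0x6F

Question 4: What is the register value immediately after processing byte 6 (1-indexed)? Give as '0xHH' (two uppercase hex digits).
Answer: 0x6F

Derivation:
After byte 1 (0xD3): reg=0x37
After byte 2 (0x62): reg=0xAC
After byte 3 (0xCB): reg=0x32
After byte 4 (0xD4): reg=0xBC
After byte 5 (0x0D): reg=0x1E
After byte 6 (0x66): reg=0x6F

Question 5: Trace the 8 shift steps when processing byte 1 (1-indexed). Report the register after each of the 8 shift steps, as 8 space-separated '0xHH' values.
Answer: 0xA1 0x45 0x8A 0x13 0x26 0x4C 0x98 0x37

Derivation:
Register before byte 1: 0x00
After XOR with byte 0xD3: 0xD3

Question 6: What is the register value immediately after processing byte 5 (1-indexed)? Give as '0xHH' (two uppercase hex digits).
After byte 1 (0xD3): reg=0x37
After byte 2 (0x62): reg=0xAC
After byte 3 (0xCB): reg=0x32
After byte 4 (0xD4): reg=0xBC
After byte 5 (0x0D): reg=0x1E

Answer: 0x1E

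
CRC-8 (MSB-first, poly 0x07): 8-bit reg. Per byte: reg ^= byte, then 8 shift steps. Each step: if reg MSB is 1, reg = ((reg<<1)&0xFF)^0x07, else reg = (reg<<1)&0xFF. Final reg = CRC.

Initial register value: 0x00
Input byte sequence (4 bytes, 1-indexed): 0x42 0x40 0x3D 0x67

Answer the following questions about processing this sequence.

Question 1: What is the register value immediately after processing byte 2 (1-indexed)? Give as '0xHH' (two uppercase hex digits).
Answer: 0xB6

Derivation:
After byte 1 (0x42): reg=0xC9
After byte 2 (0x40): reg=0xB6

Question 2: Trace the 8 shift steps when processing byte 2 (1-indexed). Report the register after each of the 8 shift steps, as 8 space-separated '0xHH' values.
After byte 1 (0x42): reg=0xC9
Register before byte 2: 0xC9
After XOR with byte 0x40: 0x89

Answer: 0x15 0x2A 0x54 0xA8 0x57 0xAE 0x5B 0xB6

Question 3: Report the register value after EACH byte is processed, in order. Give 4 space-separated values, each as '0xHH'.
0xC9 0xB6 0xB8 0x13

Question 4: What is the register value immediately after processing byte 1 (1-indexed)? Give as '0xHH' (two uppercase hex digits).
After byte 1 (0x42): reg=0xC9

Answer: 0xC9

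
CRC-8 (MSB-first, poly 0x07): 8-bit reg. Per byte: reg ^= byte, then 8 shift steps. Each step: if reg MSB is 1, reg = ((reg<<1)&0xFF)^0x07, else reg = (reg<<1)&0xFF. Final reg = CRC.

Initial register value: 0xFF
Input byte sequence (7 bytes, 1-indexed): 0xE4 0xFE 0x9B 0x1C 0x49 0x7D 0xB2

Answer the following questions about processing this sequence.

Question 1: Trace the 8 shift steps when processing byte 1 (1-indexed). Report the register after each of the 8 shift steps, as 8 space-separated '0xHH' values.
Register before byte 1: 0xFF
After XOR with byte 0xE4: 0x1B

Answer: 0x36 0x6C 0xD8 0xB7 0x69 0xD2 0xA3 0x41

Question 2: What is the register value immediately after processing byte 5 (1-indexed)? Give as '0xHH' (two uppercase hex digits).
Answer: 0x5C

Derivation:
After byte 1 (0xE4): reg=0x41
After byte 2 (0xFE): reg=0x34
After byte 3 (0x9B): reg=0x44
After byte 4 (0x1C): reg=0x8F
After byte 5 (0x49): reg=0x5C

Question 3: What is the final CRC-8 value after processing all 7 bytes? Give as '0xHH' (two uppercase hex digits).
Answer: 0xAC

Derivation:
After byte 1 (0xE4): reg=0x41
After byte 2 (0xFE): reg=0x34
After byte 3 (0x9B): reg=0x44
After byte 4 (0x1C): reg=0x8F
After byte 5 (0x49): reg=0x5C
After byte 6 (0x7D): reg=0xE7
After byte 7 (0xB2): reg=0xAC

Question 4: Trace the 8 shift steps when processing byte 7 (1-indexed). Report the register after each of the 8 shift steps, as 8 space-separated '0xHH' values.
Answer: 0xAA 0x53 0xA6 0x4B 0x96 0x2B 0x56 0xAC

Derivation:
After byte 1 (0xE4): reg=0x41
After byte 2 (0xFE): reg=0x34
After byte 3 (0x9B): reg=0x44
After byte 4 (0x1C): reg=0x8F
After byte 5 (0x49): reg=0x5C
After byte 6 (0x7D): reg=0xE7
Register before byte 7: 0xE7
After XOR with byte 0xB2: 0x55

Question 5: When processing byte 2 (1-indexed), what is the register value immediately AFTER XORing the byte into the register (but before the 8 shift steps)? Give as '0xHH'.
Register before byte 2: 0x41
Byte 2: 0xFE
0x41 XOR 0xFE = 0xBF

Answer: 0xBF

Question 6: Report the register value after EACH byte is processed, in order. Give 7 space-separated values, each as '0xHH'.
0x41 0x34 0x44 0x8F 0x5C 0xE7 0xAC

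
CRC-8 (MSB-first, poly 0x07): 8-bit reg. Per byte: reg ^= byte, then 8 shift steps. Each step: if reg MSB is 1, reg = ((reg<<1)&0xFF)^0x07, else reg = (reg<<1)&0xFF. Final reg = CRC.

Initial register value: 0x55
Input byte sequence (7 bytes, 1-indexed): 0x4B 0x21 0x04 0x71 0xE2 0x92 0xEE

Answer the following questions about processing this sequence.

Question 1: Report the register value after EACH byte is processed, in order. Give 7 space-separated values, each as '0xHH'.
0x5A 0x66 0x29 0x8F 0x04 0xEB 0x1B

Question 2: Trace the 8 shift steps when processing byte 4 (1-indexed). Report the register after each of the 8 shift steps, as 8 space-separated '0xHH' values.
After byte 1 (0x4B): reg=0x5A
After byte 2 (0x21): reg=0x66
After byte 3 (0x04): reg=0x29
Register before byte 4: 0x29
After XOR with byte 0x71: 0x58

Answer: 0xB0 0x67 0xCE 0x9B 0x31 0x62 0xC4 0x8F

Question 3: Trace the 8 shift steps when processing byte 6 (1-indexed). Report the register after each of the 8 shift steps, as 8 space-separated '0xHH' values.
After byte 1 (0x4B): reg=0x5A
After byte 2 (0x21): reg=0x66
After byte 3 (0x04): reg=0x29
After byte 4 (0x71): reg=0x8F
After byte 5 (0xE2): reg=0x04
Register before byte 6: 0x04
After XOR with byte 0x92: 0x96

Answer: 0x2B 0x56 0xAC 0x5F 0xBE 0x7B 0xF6 0xEB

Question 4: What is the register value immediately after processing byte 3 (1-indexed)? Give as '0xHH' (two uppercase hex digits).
After byte 1 (0x4B): reg=0x5A
After byte 2 (0x21): reg=0x66
After byte 3 (0x04): reg=0x29

Answer: 0x29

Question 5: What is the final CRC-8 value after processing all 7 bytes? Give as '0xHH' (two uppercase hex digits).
After byte 1 (0x4B): reg=0x5A
After byte 2 (0x21): reg=0x66
After byte 3 (0x04): reg=0x29
After byte 4 (0x71): reg=0x8F
After byte 5 (0xE2): reg=0x04
After byte 6 (0x92): reg=0xEB
After byte 7 (0xEE): reg=0x1B

Answer: 0x1B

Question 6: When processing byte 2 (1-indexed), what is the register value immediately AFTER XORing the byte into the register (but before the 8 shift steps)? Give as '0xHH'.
Answer: 0x7B

Derivation:
Register before byte 2: 0x5A
Byte 2: 0x21
0x5A XOR 0x21 = 0x7B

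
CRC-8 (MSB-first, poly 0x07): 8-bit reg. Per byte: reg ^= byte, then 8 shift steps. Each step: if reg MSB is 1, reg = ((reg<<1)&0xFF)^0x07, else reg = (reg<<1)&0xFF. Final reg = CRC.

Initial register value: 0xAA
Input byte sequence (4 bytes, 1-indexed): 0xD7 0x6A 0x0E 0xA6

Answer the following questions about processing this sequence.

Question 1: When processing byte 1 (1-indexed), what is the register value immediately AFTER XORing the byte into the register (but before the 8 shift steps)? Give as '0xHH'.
Register before byte 1: 0xAA
Byte 1: 0xD7
0xAA XOR 0xD7 = 0x7D

Answer: 0x7D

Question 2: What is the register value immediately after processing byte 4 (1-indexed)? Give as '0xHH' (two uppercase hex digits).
Answer: 0x23

Derivation:
After byte 1 (0xD7): reg=0x74
After byte 2 (0x6A): reg=0x5A
After byte 3 (0x0E): reg=0xAB
After byte 4 (0xA6): reg=0x23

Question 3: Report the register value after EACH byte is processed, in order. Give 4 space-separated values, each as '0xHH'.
0x74 0x5A 0xAB 0x23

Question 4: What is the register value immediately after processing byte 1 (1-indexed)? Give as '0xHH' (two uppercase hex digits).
Answer: 0x74

Derivation:
After byte 1 (0xD7): reg=0x74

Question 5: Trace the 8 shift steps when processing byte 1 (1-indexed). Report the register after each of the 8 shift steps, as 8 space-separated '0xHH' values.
Answer: 0xFA 0xF3 0xE1 0xC5 0x8D 0x1D 0x3A 0x74

Derivation:
Register before byte 1: 0xAA
After XOR with byte 0xD7: 0x7D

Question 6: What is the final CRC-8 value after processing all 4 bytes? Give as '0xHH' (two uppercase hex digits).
After byte 1 (0xD7): reg=0x74
After byte 2 (0x6A): reg=0x5A
After byte 3 (0x0E): reg=0xAB
After byte 4 (0xA6): reg=0x23

Answer: 0x23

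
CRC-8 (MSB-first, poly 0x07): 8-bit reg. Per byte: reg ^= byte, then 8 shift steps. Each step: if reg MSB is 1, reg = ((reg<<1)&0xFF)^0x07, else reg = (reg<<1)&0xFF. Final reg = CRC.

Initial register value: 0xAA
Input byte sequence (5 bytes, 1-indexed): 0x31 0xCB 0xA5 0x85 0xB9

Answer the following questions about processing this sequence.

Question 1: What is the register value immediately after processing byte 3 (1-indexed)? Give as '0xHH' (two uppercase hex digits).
After byte 1 (0x31): reg=0xC8
After byte 2 (0xCB): reg=0x09
After byte 3 (0xA5): reg=0x4D

Answer: 0x4D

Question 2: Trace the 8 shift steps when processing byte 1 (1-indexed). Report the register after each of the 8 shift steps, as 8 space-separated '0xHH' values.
Register before byte 1: 0xAA
After XOR with byte 0x31: 0x9B

Answer: 0x31 0x62 0xC4 0x8F 0x19 0x32 0x64 0xC8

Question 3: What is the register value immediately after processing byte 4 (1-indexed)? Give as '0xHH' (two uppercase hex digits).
Answer: 0x76

Derivation:
After byte 1 (0x31): reg=0xC8
After byte 2 (0xCB): reg=0x09
After byte 3 (0xA5): reg=0x4D
After byte 4 (0x85): reg=0x76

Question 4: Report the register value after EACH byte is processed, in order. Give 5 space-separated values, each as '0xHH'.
0xC8 0x09 0x4D 0x76 0x63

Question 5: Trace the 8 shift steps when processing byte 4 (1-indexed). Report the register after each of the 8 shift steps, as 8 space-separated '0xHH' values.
Answer: 0x97 0x29 0x52 0xA4 0x4F 0x9E 0x3B 0x76

Derivation:
After byte 1 (0x31): reg=0xC8
After byte 2 (0xCB): reg=0x09
After byte 3 (0xA5): reg=0x4D
Register before byte 4: 0x4D
After XOR with byte 0x85: 0xC8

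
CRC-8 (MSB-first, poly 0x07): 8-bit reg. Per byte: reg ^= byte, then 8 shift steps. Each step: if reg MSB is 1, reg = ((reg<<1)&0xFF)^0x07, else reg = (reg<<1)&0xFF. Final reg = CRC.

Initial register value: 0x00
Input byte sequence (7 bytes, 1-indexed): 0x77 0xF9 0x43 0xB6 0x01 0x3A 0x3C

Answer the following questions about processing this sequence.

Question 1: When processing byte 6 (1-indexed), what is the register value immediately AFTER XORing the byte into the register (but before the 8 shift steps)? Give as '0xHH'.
Register before byte 6: 0x1F
Byte 6: 0x3A
0x1F XOR 0x3A = 0x25

Answer: 0x25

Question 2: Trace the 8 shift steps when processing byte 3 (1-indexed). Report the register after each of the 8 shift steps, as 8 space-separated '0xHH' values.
Answer: 0xD6 0xAB 0x51 0xA2 0x43 0x86 0x0B 0x16

Derivation:
After byte 1 (0x77): reg=0x42
After byte 2 (0xF9): reg=0x28
Register before byte 3: 0x28
After XOR with byte 0x43: 0x6B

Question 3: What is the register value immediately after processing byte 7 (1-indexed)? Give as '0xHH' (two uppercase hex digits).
Answer: 0x5B

Derivation:
After byte 1 (0x77): reg=0x42
After byte 2 (0xF9): reg=0x28
After byte 3 (0x43): reg=0x16
After byte 4 (0xB6): reg=0x69
After byte 5 (0x01): reg=0x1F
After byte 6 (0x3A): reg=0xFB
After byte 7 (0x3C): reg=0x5B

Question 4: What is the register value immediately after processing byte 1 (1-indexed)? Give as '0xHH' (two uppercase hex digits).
After byte 1 (0x77): reg=0x42

Answer: 0x42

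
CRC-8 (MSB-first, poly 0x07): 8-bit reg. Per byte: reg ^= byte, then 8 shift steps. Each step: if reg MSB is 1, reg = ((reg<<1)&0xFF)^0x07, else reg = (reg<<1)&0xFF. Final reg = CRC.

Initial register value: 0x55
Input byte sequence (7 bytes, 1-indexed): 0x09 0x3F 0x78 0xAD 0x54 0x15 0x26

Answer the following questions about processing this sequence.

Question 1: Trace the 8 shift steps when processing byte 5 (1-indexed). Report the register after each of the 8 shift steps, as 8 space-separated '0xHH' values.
Answer: 0x4B 0x96 0x2B 0x56 0xAC 0x5F 0xBE 0x7B

Derivation:
After byte 1 (0x09): reg=0x93
After byte 2 (0x3F): reg=0x4D
After byte 3 (0x78): reg=0x8B
After byte 4 (0xAD): reg=0xF2
Register before byte 5: 0xF2
After XOR with byte 0x54: 0xA6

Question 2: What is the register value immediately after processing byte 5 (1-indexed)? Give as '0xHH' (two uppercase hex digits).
Answer: 0x7B

Derivation:
After byte 1 (0x09): reg=0x93
After byte 2 (0x3F): reg=0x4D
After byte 3 (0x78): reg=0x8B
After byte 4 (0xAD): reg=0xF2
After byte 5 (0x54): reg=0x7B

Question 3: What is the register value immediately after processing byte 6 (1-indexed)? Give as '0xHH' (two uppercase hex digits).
Answer: 0x0D

Derivation:
After byte 1 (0x09): reg=0x93
After byte 2 (0x3F): reg=0x4D
After byte 3 (0x78): reg=0x8B
After byte 4 (0xAD): reg=0xF2
After byte 5 (0x54): reg=0x7B
After byte 6 (0x15): reg=0x0D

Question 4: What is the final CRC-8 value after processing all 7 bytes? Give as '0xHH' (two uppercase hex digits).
After byte 1 (0x09): reg=0x93
After byte 2 (0x3F): reg=0x4D
After byte 3 (0x78): reg=0x8B
After byte 4 (0xAD): reg=0xF2
After byte 5 (0x54): reg=0x7B
After byte 6 (0x15): reg=0x0D
After byte 7 (0x26): reg=0xD1

Answer: 0xD1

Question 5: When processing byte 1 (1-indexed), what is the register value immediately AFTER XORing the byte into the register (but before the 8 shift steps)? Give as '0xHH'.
Register before byte 1: 0x55
Byte 1: 0x09
0x55 XOR 0x09 = 0x5C

Answer: 0x5C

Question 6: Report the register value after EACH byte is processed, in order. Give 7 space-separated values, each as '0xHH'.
0x93 0x4D 0x8B 0xF2 0x7B 0x0D 0xD1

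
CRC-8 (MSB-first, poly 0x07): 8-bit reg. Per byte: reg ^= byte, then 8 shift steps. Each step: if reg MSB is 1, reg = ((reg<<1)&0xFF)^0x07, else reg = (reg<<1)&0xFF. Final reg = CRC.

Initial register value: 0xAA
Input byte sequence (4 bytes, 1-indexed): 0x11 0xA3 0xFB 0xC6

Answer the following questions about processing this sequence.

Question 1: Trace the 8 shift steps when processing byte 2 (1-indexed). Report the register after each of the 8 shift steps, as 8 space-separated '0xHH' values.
Answer: 0x11 0x22 0x44 0x88 0x17 0x2E 0x5C 0xB8

Derivation:
After byte 1 (0x11): reg=0x28
Register before byte 2: 0x28
After XOR with byte 0xA3: 0x8B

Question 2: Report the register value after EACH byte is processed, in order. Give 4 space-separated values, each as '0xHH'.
0x28 0xB8 0xCE 0x38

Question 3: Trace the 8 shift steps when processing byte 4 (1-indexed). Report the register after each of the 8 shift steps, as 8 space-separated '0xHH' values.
Answer: 0x10 0x20 0x40 0x80 0x07 0x0E 0x1C 0x38

Derivation:
After byte 1 (0x11): reg=0x28
After byte 2 (0xA3): reg=0xB8
After byte 3 (0xFB): reg=0xCE
Register before byte 4: 0xCE
After XOR with byte 0xC6: 0x08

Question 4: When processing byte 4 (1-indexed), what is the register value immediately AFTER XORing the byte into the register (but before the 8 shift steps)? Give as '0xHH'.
Register before byte 4: 0xCE
Byte 4: 0xC6
0xCE XOR 0xC6 = 0x08

Answer: 0x08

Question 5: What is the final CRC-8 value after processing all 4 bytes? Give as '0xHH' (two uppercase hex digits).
After byte 1 (0x11): reg=0x28
After byte 2 (0xA3): reg=0xB8
After byte 3 (0xFB): reg=0xCE
After byte 4 (0xC6): reg=0x38

Answer: 0x38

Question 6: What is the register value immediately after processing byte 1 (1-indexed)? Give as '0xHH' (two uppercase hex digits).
After byte 1 (0x11): reg=0x28

Answer: 0x28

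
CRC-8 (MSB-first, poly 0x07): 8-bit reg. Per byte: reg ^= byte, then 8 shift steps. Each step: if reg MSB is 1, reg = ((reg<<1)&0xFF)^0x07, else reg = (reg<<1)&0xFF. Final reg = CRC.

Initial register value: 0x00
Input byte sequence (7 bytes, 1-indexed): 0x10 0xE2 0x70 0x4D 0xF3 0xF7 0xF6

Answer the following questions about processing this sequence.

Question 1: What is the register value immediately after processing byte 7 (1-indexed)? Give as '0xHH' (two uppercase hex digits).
Answer: 0xB9

Derivation:
After byte 1 (0x10): reg=0x70
After byte 2 (0xE2): reg=0xF7
After byte 3 (0x70): reg=0x9C
After byte 4 (0x4D): reg=0x39
After byte 5 (0xF3): reg=0x78
After byte 6 (0xF7): reg=0xA4
After byte 7 (0xF6): reg=0xB9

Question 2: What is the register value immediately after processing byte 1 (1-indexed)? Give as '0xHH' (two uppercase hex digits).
After byte 1 (0x10): reg=0x70

Answer: 0x70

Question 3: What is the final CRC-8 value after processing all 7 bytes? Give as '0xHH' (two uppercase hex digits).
After byte 1 (0x10): reg=0x70
After byte 2 (0xE2): reg=0xF7
After byte 3 (0x70): reg=0x9C
After byte 4 (0x4D): reg=0x39
After byte 5 (0xF3): reg=0x78
After byte 6 (0xF7): reg=0xA4
After byte 7 (0xF6): reg=0xB9

Answer: 0xB9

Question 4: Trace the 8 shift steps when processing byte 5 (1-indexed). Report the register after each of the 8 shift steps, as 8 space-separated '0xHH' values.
After byte 1 (0x10): reg=0x70
After byte 2 (0xE2): reg=0xF7
After byte 3 (0x70): reg=0x9C
After byte 4 (0x4D): reg=0x39
Register before byte 5: 0x39
After XOR with byte 0xF3: 0xCA

Answer: 0x93 0x21 0x42 0x84 0x0F 0x1E 0x3C 0x78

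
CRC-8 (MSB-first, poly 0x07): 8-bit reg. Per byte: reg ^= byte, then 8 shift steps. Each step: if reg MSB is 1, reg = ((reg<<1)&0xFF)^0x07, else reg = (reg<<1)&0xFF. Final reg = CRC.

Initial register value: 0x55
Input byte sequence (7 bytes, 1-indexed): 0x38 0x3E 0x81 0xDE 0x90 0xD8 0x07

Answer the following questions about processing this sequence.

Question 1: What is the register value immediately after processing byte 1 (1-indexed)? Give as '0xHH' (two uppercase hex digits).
Answer: 0x04

Derivation:
After byte 1 (0x38): reg=0x04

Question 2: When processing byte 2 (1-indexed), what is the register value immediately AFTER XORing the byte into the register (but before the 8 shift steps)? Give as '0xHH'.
Register before byte 2: 0x04
Byte 2: 0x3E
0x04 XOR 0x3E = 0x3A

Answer: 0x3A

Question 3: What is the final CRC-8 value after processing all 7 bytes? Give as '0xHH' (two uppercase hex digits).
Answer: 0xEA

Derivation:
After byte 1 (0x38): reg=0x04
After byte 2 (0x3E): reg=0xA6
After byte 3 (0x81): reg=0xF5
After byte 4 (0xDE): reg=0xD1
After byte 5 (0x90): reg=0xC0
After byte 6 (0xD8): reg=0x48
After byte 7 (0x07): reg=0xEA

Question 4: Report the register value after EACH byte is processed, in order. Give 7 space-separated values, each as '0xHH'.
0x04 0xA6 0xF5 0xD1 0xC0 0x48 0xEA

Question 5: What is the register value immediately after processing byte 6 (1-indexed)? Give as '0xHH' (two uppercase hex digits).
After byte 1 (0x38): reg=0x04
After byte 2 (0x3E): reg=0xA6
After byte 3 (0x81): reg=0xF5
After byte 4 (0xDE): reg=0xD1
After byte 5 (0x90): reg=0xC0
After byte 6 (0xD8): reg=0x48

Answer: 0x48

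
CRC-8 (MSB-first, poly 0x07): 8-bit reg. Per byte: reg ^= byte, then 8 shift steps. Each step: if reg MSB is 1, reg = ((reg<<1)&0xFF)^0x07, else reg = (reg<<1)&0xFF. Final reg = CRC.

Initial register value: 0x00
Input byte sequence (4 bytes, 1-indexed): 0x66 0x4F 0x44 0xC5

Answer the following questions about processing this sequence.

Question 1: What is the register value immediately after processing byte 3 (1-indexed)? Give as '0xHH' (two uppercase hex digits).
Answer: 0xFB

Derivation:
After byte 1 (0x66): reg=0x35
After byte 2 (0x4F): reg=0x61
After byte 3 (0x44): reg=0xFB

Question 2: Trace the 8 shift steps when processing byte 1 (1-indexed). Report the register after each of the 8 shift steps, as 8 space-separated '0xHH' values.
Register before byte 1: 0x00
After XOR with byte 0x66: 0x66

Answer: 0xCC 0x9F 0x39 0x72 0xE4 0xCF 0x99 0x35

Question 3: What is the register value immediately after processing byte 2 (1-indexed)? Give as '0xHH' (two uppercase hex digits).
After byte 1 (0x66): reg=0x35
After byte 2 (0x4F): reg=0x61

Answer: 0x61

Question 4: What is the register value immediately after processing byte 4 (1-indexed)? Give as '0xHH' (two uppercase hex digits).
Answer: 0xBA

Derivation:
After byte 1 (0x66): reg=0x35
After byte 2 (0x4F): reg=0x61
After byte 3 (0x44): reg=0xFB
After byte 4 (0xC5): reg=0xBA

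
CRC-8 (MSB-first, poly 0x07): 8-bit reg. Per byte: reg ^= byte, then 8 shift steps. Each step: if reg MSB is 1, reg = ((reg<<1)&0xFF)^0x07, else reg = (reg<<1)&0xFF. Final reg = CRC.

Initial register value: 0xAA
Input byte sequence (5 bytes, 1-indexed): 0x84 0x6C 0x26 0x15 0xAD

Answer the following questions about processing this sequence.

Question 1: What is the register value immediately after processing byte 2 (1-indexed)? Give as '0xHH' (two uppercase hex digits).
Answer: 0x7B

Derivation:
After byte 1 (0x84): reg=0xCA
After byte 2 (0x6C): reg=0x7B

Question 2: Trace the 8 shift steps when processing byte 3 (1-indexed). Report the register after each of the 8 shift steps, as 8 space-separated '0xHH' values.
After byte 1 (0x84): reg=0xCA
After byte 2 (0x6C): reg=0x7B
Register before byte 3: 0x7B
After XOR with byte 0x26: 0x5D

Answer: 0xBA 0x73 0xE6 0xCB 0x91 0x25 0x4A 0x94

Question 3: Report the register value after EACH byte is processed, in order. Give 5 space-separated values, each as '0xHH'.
0xCA 0x7B 0x94 0x8E 0xE9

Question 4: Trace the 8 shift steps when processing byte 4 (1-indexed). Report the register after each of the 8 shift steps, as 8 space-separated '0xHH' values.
After byte 1 (0x84): reg=0xCA
After byte 2 (0x6C): reg=0x7B
After byte 3 (0x26): reg=0x94
Register before byte 4: 0x94
After XOR with byte 0x15: 0x81

Answer: 0x05 0x0A 0x14 0x28 0x50 0xA0 0x47 0x8E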